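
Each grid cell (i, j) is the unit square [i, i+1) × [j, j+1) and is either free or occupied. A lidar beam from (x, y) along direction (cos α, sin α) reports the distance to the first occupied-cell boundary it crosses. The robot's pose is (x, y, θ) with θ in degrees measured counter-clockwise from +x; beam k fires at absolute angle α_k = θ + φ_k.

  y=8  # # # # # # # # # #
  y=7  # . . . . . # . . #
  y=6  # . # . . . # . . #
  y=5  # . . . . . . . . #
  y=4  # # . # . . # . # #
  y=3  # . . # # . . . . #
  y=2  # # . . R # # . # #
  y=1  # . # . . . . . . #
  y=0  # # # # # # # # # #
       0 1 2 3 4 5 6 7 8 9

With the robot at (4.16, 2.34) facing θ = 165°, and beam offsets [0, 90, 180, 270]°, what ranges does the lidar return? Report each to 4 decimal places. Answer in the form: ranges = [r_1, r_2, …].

ranges = [2.2362, 1.3873, 0.8696, 0.6833]

beam 1: φ=0°, α=165°
  cosα=-0.9659 sinα=0.2588 | (4,2) | tMaxX 0.1656 tMaxY 2.5500 | tΔX 1.0353 tΔY 3.8637
    t=0.1656 [x] (3,2)
    t=1.2009 [x] (2,2)
    t=2.2362 [x] (1,2) — stop
  → r_1 = 2.2362
beam 2: φ=90°, α=255°
  cosα=-0.2588 sinα=-0.9659 | (4,2) | tMaxX 0.6182 tMaxY 0.3520 | tΔX 3.8637 tΔY 1.0353
    t=0.3520 [y] (4,1)
    t=0.6182 [x] (3,1)
    t=1.3873 [y] (3,0) — stop
  → r_2 = 1.3873
beam 3: φ=180°, α=345°
  cosα=0.9659 sinα=-0.2588 | (4,2) | tMaxX 0.8696 tMaxY 1.3137 | tΔX 1.0353 tΔY 3.8637
    t=0.8696 [x] (5,2) — stop
  → r_3 = 0.8696
beam 4: φ=270°, α=75°
  cosα=0.2588 sinα=0.9659 | (4,2) | tMaxX 3.2455 tMaxY 0.6833 | tΔX 3.8637 tΔY 1.0353
    t=0.6833 [y] (4,3) — stop
  → r_4 = 0.6833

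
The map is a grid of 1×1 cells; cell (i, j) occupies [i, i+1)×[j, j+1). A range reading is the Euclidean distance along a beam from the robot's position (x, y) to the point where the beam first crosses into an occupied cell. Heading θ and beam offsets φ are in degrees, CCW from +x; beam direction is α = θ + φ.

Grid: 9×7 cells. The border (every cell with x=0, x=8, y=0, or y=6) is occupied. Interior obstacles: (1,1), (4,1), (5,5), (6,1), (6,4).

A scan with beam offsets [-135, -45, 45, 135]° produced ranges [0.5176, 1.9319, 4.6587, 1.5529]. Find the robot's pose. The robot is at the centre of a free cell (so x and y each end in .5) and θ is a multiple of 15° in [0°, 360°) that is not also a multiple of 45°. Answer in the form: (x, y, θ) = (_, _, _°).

(x, y, θ) = (3.5, 5.5, 210°)

Candidates: 30 free-cell centres × 16 headings = 480 poses. Raycast each; keep the one whose scan matches to 4 dp.
  (3.5, 3.5, 255°): beam 1 = 2.8868 ≠ 0.5176 ✗
  (6.5, 5.5, 150°): beam 1 = 1.5529 ≠ 0.5176 ✗
  (6.5, 5.5, 240°): beam 2 = 0.5176 ≠ 1.9319 ✗
  …
  (3.5, 5.5, 210°): r_1=0.5176, r_2=1.9319, r_3=4.6587, r_4=1.5529 — all match ✓
Unique over the lattice → pose = (3.5, 5.5, 210°).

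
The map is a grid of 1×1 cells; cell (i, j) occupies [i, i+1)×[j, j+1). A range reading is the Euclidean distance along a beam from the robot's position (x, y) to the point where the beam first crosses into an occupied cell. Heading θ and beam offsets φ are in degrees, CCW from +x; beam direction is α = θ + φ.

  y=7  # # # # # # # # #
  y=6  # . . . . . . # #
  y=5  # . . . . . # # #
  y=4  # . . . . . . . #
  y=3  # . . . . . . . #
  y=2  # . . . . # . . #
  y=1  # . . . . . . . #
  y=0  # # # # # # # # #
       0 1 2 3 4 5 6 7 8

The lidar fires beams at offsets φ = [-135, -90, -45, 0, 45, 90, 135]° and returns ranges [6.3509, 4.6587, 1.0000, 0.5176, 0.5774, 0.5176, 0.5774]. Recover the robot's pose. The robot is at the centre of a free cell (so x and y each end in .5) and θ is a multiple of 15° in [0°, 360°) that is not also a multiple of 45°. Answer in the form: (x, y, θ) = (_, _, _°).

(x, y, θ) = (1.5, 6.5, 75°)

The pose lattice has 38·16 = 608 candidates. Test each by forward raycasting.
  (1.5, 1.5, 75°): beam 1 = 0.5774 ≠ 6.3509 ✗
  (1.5, 1.5, 15°): beam 1 = 0.5774 ≠ 6.3509 ✗
  (6.5, 2.5, 255°): beam 1 = 5.1962 ≠ 6.3509 ✗
  (4.5, 3.5, 150°): beam 1 = 3.6235 ≠ 6.3509 ✗
  …
  (1.5, 6.5, 75°): r_1=6.3509, r_2=4.6587, r_3=1.0000, r_4=0.5176, r_5=0.5774, r_6=0.5176, r_7=0.5774 — all match ✓
Only this pose fits every beam.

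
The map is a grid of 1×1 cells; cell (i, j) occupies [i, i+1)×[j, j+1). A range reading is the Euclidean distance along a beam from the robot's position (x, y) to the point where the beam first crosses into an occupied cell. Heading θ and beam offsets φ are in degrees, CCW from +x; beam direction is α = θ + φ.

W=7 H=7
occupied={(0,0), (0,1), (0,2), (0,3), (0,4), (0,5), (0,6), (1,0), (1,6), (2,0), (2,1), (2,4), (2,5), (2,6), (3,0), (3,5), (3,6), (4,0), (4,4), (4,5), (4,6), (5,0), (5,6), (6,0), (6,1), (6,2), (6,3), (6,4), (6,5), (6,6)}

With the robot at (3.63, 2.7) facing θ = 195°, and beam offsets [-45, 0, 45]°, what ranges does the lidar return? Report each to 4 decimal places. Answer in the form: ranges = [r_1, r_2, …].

ranges = [3.0369, 2.7228, 1.2600]

beam 1: φ=-45°, α=150°
  direction (-0.8660, 0.5000); cell (3,2); t to first gridline: x 0.7275, y 0.6000 (then +1.1547 / +2.0000)
    (3,3) via y @ 0.6000
    (2,3) via x @ 0.7275
    (1,3) via x @ 1.8822
    (1,4) via y @ 2.6000
    (0,4) via x @ 3.0369  # hit
  → r_1 = 3.0369
beam 2: φ=0°, α=195°
  direction (-0.9659, -0.2588); cell (3,2); t to first gridline: x 0.6522, y 2.7046 (then +1.0353 / +3.8637)
    (2,2) via x @ 0.6522
    (1,2) via x @ 1.6875
    (1,1) via y @ 2.7046
    (0,1) via x @ 2.7228  # hit
  → r_2 = 2.7228
beam 3: φ=45°, α=240°
  direction (-0.5000, -0.8660); cell (3,2); t to first gridline: x 1.2600, y 0.8083 (then +2.0000 / +1.1547)
    (3,1) via y @ 0.8083
    (2,1) via x @ 1.2600  # hit
  → r_3 = 1.2600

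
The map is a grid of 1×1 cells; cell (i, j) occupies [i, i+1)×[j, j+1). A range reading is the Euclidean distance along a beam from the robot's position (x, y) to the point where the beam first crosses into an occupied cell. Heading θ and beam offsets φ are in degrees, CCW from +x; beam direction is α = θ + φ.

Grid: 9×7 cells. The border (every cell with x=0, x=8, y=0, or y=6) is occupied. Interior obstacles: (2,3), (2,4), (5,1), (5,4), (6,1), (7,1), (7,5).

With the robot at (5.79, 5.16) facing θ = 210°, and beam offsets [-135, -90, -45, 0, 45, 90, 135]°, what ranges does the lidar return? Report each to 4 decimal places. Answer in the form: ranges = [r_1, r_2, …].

ranges = [0.8696, 0.9699, 3.2455, 0.3200, 0.1656, 0.1848, 2.2880]

beam 1: φ=-135°, α=75°
  dir = (cos 75°, sin 75°) = (0.2588, 0.9659); from cell (5,5)
  next x-line at t=0.8114, next y-line at t=0.8696; Δt_x=3.8637, Δt_y=1.0353
    x: enter (6,5) at t=0.8114
    y: enter (6,6) at t=0.8696 ← occupied
  → r_1 = 0.8696
beam 2: φ=-90°, α=120°
  dir = (cos 120°, sin 120°) = (-0.5000, 0.8660); from cell (5,5)
  next x-line at t=1.5800, next y-line at t=0.9699; Δt_x=2.0000, Δt_y=1.1547
    y: enter (5,6) at t=0.9699 ← occupied
  → r_2 = 0.9699
beam 3: φ=-45°, α=165°
  dir = (cos 165°, sin 165°) = (-0.9659, 0.2588); from cell (5,5)
  next x-line at t=0.8179, next y-line at t=3.2455; Δt_x=1.0353, Δt_y=3.8637
    x: enter (4,5) at t=0.8179
    x: enter (3,5) at t=1.8531
    x: enter (2,5) at t=2.8884
    y: enter (2,6) at t=3.2455 ← occupied
  → r_3 = 3.2455
beam 4: φ=0°, α=210°
  dir = (cos 210°, sin 210°) = (-0.8660, -0.5000); from cell (5,5)
  next x-line at t=0.9122, next y-line at t=0.3200; Δt_x=1.1547, Δt_y=2.0000
    y: enter (5,4) at t=0.3200 ← occupied
  → r_4 = 0.3200
beam 5: φ=45°, α=255°
  dir = (cos 255°, sin 255°) = (-0.2588, -0.9659); from cell (5,5)
  next x-line at t=3.0523, next y-line at t=0.1656; Δt_x=3.8637, Δt_y=1.0353
    y: enter (5,4) at t=0.1656 ← occupied
  → r_5 = 0.1656
beam 6: φ=90°, α=300°
  dir = (cos 300°, sin 300°) = (0.5000, -0.8660); from cell (5,5)
  next x-line at t=0.4200, next y-line at t=0.1848; Δt_x=2.0000, Δt_y=1.1547
    y: enter (5,4) at t=0.1848 ← occupied
  → r_6 = 0.1848
beam 7: φ=135°, α=345°
  dir = (cos 345°, sin 345°) = (0.9659, -0.2588); from cell (5,5)
  next x-line at t=0.2174, next y-line at t=0.6182; Δt_x=1.0353, Δt_y=3.8637
    x: enter (6,5) at t=0.2174
    y: enter (6,4) at t=0.6182
    x: enter (7,4) at t=1.2527
    x: enter (8,4) at t=2.2880 ← occupied
  → r_7 = 2.2880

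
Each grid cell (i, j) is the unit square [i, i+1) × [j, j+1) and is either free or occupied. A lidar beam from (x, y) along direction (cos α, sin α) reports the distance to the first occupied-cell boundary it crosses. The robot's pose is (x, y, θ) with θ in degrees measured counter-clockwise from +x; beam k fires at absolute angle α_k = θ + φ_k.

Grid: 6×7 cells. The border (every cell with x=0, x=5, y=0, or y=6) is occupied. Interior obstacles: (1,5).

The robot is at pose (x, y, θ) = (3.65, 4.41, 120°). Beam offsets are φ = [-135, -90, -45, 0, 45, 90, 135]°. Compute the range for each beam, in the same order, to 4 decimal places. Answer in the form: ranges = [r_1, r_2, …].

ranges = [1.3976, 1.5588, 1.6461, 1.8360, 2.2796, 3.0600, 3.5303]

beam 1: φ=-135°, α=345°
  dir = (cos 345°, sin 345°) = (0.9659, -0.2588); from cell (3,4)
  next x-line at t=0.3623, next y-line at t=1.5841; Δt_x=1.0353, Δt_y=3.8637
    x: enter (4,4) at t=0.3623
    x: enter (5,4) at t=1.3976 ← occupied
  → r_1 = 1.3976
beam 2: φ=-90°, α=30°
  dir = (cos 30°, sin 30°) = (0.8660, 0.5000); from cell (3,4)
  next x-line at t=0.4041, next y-line at t=1.1800; Δt_x=1.1547, Δt_y=2.0000
    x: enter (4,4) at t=0.4041
    y: enter (4,5) at t=1.1800
    x: enter (5,5) at t=1.5588 ← occupied
  → r_2 = 1.5588
beam 3: φ=-45°, α=75°
  dir = (cos 75°, sin 75°) = (0.2588, 0.9659); from cell (3,4)
  next x-line at t=1.3523, next y-line at t=0.6108; Δt_x=3.8637, Δt_y=1.0353
    y: enter (3,5) at t=0.6108
    x: enter (4,5) at t=1.3523
    y: enter (4,6) at t=1.6461 ← occupied
  → r_3 = 1.6461
beam 4: φ=0°, α=120°
  dir = (cos 120°, sin 120°) = (-0.5000, 0.8660); from cell (3,4)
  next x-line at t=1.3000, next y-line at t=0.6813; Δt_x=2.0000, Δt_y=1.1547
    y: enter (3,5) at t=0.6813
    x: enter (2,5) at t=1.3000
    y: enter (2,6) at t=1.8360 ← occupied
  → r_4 = 1.8360
beam 5: φ=45°, α=165°
  dir = (cos 165°, sin 165°) = (-0.9659, 0.2588); from cell (3,4)
  next x-line at t=0.6729, next y-line at t=2.2796; Δt_x=1.0353, Δt_y=3.8637
    x: enter (2,4) at t=0.6729
    x: enter (1,4) at t=1.7082
    y: enter (1,5) at t=2.2796 ← occupied
  → r_5 = 2.2796
beam 6: φ=90°, α=210°
  dir = (cos 210°, sin 210°) = (-0.8660, -0.5000); from cell (3,4)
  next x-line at t=0.7506, next y-line at t=0.8200; Δt_x=1.1547, Δt_y=2.0000
    x: enter (2,4) at t=0.7506
    y: enter (2,3) at t=0.8200
    x: enter (1,3) at t=1.9053
    y: enter (1,2) at t=2.8200
    x: enter (0,2) at t=3.0600 ← occupied
  → r_6 = 3.0600
beam 7: φ=135°, α=255°
  dir = (cos 255°, sin 255°) = (-0.2588, -0.9659); from cell (3,4)
  next x-line at t=2.5114, next y-line at t=0.4245; Δt_x=3.8637, Δt_y=1.0353
    y: enter (3,3) at t=0.4245
    y: enter (3,2) at t=1.4597
    y: enter (3,1) at t=2.4950
    x: enter (2,1) at t=2.5114
    y: enter (2,0) at t=3.5303 ← occupied
  → r_7 = 3.5303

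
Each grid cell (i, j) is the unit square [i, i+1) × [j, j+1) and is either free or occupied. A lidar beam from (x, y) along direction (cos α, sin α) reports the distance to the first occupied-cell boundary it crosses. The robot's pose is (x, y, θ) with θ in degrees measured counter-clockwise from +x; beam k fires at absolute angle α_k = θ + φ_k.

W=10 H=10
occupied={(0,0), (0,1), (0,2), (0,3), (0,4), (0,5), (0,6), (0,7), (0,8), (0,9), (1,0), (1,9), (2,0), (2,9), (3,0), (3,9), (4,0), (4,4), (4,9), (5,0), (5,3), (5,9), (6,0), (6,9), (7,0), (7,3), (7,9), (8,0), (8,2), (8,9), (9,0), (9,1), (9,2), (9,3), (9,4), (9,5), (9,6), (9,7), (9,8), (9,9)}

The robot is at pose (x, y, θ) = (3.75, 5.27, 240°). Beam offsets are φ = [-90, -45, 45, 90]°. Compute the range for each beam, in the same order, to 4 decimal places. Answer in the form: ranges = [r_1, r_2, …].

ranges = [3.1754, 2.8470, 0.9659, 0.5400]

beam 1: φ=-90°, α=150°
  d=(-0.8660,0.5000)  start (3,5)  tX=0.8660 tY=1.4600  stride 1/|dx|=1.1547 1/|dy|=2.0000
    cross x-line → (2,5), t=0.8660
    cross y-line → (2,6), t=1.4600
    cross x-line → (1,6), t=2.0207
    cross x-line → (0,6), t=3.1754 (wall)
  → r_1 = 3.1754
beam 2: φ=-45°, α=195°
  d=(-0.9659,-0.2588)  start (3,5)  tX=0.7765 tY=1.0432  stride 1/|dx|=1.0353 1/|dy|=3.8637
    cross x-line → (2,5), t=0.7765
    cross y-line → (2,4), t=1.0432
    cross x-line → (1,4), t=1.8117
    cross x-line → (0,4), t=2.8470 (wall)
  → r_2 = 2.8470
beam 3: φ=45°, α=285°
  d=(0.2588,-0.9659)  start (3,5)  tX=0.9659 tY=0.2795  stride 1/|dx|=3.8637 1/|dy|=1.0353
    cross y-line → (3,4), t=0.2795
    cross x-line → (4,4), t=0.9659 (wall)
  → r_3 = 0.9659
beam 4: φ=90°, α=330°
  d=(0.8660,-0.5000)  start (3,5)  tX=0.2887 tY=0.5400  stride 1/|dx|=1.1547 1/|dy|=2.0000
    cross x-line → (4,5), t=0.2887
    cross y-line → (4,4), t=0.5400 (wall)
  → r_4 = 0.5400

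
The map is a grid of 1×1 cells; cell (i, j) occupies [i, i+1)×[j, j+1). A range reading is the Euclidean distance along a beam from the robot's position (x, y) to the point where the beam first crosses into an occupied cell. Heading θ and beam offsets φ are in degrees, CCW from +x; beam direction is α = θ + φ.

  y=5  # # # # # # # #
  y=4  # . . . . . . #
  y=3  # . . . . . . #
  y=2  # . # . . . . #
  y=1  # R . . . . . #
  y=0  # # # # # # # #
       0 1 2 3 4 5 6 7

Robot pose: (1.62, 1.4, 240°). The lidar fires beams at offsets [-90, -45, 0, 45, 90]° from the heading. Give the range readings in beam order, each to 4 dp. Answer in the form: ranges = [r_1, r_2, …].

ranges = [0.7159, 0.6419, 0.4619, 0.4141, 0.8000]

beam 1: φ=-90°, α=150°
  direction (-0.8660, 0.5000); cell (1,1); t to first gridline: x 0.7159, y 1.2000 (then +1.1547 / +2.0000)
    (0,1) via x @ 0.7159  # hit
  → r_1 = 0.7159
beam 2: φ=-45°, α=195°
  direction (-0.9659, -0.2588); cell (1,1); t to first gridline: x 0.6419, y 1.5455 (then +1.0353 / +3.8637)
    (0,1) via x @ 0.6419  # hit
  → r_2 = 0.6419
beam 3: φ=0°, α=240°
  direction (-0.5000, -0.8660); cell (1,1); t to first gridline: x 1.2400, y 0.4619 (then +2.0000 / +1.1547)
    (1,0) via y @ 0.4619  # hit
  → r_3 = 0.4619
beam 4: φ=45°, α=285°
  direction (0.2588, -0.9659); cell (1,1); t to first gridline: x 1.4682, y 0.4141 (then +3.8637 / +1.0353)
    (1,0) via y @ 0.4141  # hit
  → r_4 = 0.4141
beam 5: φ=90°, α=330°
  direction (0.8660, -0.5000); cell (1,1); t to first gridline: x 0.4388, y 0.8000 (then +1.1547 / +2.0000)
    (2,1) via x @ 0.4388
    (2,0) via y @ 0.8000  # hit
  → r_5 = 0.8000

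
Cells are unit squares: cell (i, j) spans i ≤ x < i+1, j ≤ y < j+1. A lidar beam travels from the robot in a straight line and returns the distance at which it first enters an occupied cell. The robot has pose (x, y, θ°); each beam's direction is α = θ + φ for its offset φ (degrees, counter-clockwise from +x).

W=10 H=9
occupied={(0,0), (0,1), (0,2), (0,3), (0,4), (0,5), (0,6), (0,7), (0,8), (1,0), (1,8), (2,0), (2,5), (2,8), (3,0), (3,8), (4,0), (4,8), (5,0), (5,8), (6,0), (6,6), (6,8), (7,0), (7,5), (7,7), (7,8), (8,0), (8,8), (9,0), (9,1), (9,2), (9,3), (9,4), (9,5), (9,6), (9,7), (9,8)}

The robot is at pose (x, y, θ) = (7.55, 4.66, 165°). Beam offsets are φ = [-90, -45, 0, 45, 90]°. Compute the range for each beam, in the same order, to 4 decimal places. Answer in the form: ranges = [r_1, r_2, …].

ranges = [0.3520, 0.3926, 4.7105, 7.3200, 3.7891]

beam 1: φ=-90°, α=75°
  cosα=0.2588 sinα=0.9659 | (7,4) | tMaxX 1.7387 tMaxY 0.3520 | tΔX 3.8637 tΔY 1.0353
    t=0.3520 [y] (7,5) — stop
  → r_1 = 0.3520
beam 2: φ=-45°, α=120°
  cosα=-0.5000 sinα=0.8660 | (7,4) | tMaxX 1.1000 tMaxY 0.3926 | tΔX 2.0000 tΔY 1.1547
    t=0.3926 [y] (7,5) — stop
  → r_2 = 0.3926
beam 3: φ=0°, α=165°
  cosα=-0.9659 sinα=0.2588 | (7,4) | tMaxX 0.5694 tMaxY 1.3137 | tΔX 1.0353 tΔY 3.8637
    t=0.5694 [x] (6,4)
    t=1.3137 [y] (6,5)
    t=1.6047 [x] (5,5)
    t=2.6400 [x] (4,5)
    t=3.6752 [x] (3,5)
    t=4.7105 [x] (2,5) — stop
  → r_3 = 4.7105
beam 4: φ=45°, α=210°
  cosα=-0.8660 sinα=-0.5000 | (7,4) | tMaxX 0.6351 tMaxY 1.3200 | tΔX 1.1547 tΔY 2.0000
    t=0.6351 [x] (6,4)
    t=1.3200 [y] (6,3)
    t=1.7898 [x] (5,3)
    t=2.9445 [x] (4,3)
    t=3.3200 [y] (4,2)
    t=4.0992 [x] (3,2)
    t=5.2539 [x] (2,2)
    t=5.3200 [y] (2,1)
    t=6.4086 [x] (1,1)
    t=7.3200 [y] (1,0) — stop
  → r_4 = 7.3200
beam 5: φ=90°, α=255°
  cosα=-0.2588 sinα=-0.9659 | (7,4) | tMaxX 2.1250 tMaxY 0.6833 | tΔX 3.8637 tΔY 1.0353
    t=0.6833 [y] (7,3)
    t=1.7186 [y] (7,2)
    t=2.1250 [x] (6,2)
    t=2.7538 [y] (6,1)
    t=3.7891 [y] (6,0) — stop
  → r_5 = 3.7891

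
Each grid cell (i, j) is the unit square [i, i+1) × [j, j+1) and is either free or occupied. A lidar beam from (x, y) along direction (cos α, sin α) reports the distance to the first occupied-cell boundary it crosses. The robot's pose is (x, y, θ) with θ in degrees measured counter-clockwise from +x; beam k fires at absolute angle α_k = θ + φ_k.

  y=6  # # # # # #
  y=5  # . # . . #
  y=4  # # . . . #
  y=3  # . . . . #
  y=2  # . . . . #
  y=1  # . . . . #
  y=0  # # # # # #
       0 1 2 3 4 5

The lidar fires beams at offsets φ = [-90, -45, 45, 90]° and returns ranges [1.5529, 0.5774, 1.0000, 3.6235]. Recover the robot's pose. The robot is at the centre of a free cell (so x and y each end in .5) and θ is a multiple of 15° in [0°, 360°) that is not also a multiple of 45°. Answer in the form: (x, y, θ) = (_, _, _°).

Candidates: 18 free-cell centres × 16 headings = 288 poses. Raycast each; keep the one whose scan matches to 4 dp.
  (1.5, 1.5, 75°): beam 1 = 1.9319 ≠ 1.5529 ✗
  (1.5, 3.5, 15°): beam 1 = 2.5882 ≠ 1.5529 ✗
  (3.5, 3.5, 255°): beam 1 = 1.9319 ≠ 1.5529 ✗
  …
  (4.5, 2.5, 15°): r_1=1.5529, r_2=0.5774, r_3=1.0000, r_4=3.6235 — all match ✓
Only this pose fits every beam.

(x, y, θ) = (4.5, 2.5, 15°)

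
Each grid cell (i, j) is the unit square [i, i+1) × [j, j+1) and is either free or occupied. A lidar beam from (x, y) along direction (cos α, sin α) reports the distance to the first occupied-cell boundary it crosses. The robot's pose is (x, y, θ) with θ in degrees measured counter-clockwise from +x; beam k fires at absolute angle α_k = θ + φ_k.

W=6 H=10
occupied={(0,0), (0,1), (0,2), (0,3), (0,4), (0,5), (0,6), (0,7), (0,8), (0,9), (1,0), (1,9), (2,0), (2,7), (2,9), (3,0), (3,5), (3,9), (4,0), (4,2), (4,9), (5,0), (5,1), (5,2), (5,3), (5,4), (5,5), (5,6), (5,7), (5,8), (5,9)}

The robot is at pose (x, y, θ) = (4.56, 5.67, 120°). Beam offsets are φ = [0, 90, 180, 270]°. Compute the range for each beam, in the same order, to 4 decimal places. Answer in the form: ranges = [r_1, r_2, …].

ranges = [3.8452, 0.6466, 0.8800, 0.5081]

beam 1: φ=0°, α=120°
  cosα=-0.5000 sinα=0.8660 | (4,5) | tMaxX 1.1200 tMaxY 0.3811 | tΔX 2.0000 tΔY 1.1547
    t=0.3811 [y] (4,6)
    t=1.1200 [x] (3,6)
    t=1.5358 [y] (3,7)
    t=2.6905 [y] (3,8)
    t=3.1200 [x] (2,8)
    t=3.8452 [y] (2,9) — stop
  → r_1 = 3.8452
beam 2: φ=90°, α=210°
  cosα=-0.8660 sinα=-0.5000 | (4,5) | tMaxX 0.6466 tMaxY 1.3400 | tΔX 1.1547 tΔY 2.0000
    t=0.6466 [x] (3,5) — stop
  → r_2 = 0.6466
beam 3: φ=180°, α=300°
  cosα=0.5000 sinα=-0.8660 | (4,5) | tMaxX 0.8800 tMaxY 0.7736 | tΔX 2.0000 tΔY 1.1547
    t=0.7736 [y] (4,4)
    t=0.8800 [x] (5,4) — stop
  → r_3 = 0.8800
beam 4: φ=270°, α=30°
  cosα=0.8660 sinα=0.5000 | (4,5) | tMaxX 0.5081 tMaxY 0.6600 | tΔX 1.1547 tΔY 2.0000
    t=0.5081 [x] (5,5) — stop
  → r_4 = 0.5081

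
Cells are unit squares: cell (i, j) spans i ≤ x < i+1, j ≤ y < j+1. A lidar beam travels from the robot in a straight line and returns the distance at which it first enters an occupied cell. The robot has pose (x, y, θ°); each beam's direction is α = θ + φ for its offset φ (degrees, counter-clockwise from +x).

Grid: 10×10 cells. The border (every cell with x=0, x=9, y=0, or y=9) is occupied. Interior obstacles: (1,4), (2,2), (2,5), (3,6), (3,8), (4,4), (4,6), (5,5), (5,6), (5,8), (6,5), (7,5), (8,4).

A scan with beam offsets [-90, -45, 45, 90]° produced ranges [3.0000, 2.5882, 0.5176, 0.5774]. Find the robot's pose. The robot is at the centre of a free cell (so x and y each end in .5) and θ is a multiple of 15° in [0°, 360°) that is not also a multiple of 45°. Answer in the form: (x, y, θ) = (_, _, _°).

The pose lattice has 51·16 = 816 candidates. Test each by forward raycasting.
  (2.5, 6.5, 195°): beam 1 = 2.5882 ≠ 3.0000 ✗
  (8.5, 3.5, 105°): beam 1 = 0.5176 ≠ 3.0000 ✗
  (6.5, 8.5, 240°): beam 1 = 0.5774 ≠ 3.0000 ✗
  (8.5, 3.5, 255°): beam 1 = 3.6235 ≠ 3.0000 ✗
  …
  (8.5, 8.5, 300°): r_1=3.0000, r_2=2.5882, r_3=0.5176, r_4=0.5774 — all match ✓
Unique over the lattice → pose = (8.5, 8.5, 300°).

(x, y, θ) = (8.5, 8.5, 300°)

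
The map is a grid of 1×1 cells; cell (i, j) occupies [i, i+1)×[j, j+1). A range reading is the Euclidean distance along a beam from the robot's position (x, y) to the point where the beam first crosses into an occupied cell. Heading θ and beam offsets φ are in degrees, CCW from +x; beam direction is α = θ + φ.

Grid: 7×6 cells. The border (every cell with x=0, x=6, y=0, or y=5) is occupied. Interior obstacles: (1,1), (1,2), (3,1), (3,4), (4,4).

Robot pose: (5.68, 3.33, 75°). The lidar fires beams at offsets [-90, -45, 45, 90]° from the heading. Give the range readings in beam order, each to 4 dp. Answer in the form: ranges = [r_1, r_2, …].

beam 1: φ=-90°, α=345°
  cosα=0.9659 sinα=-0.2588 | (5,3) | tMaxX 0.3313 tMaxY 1.2750 | tΔX 1.0353 tΔY 3.8637
    t=0.3313 [x] (6,3) — stop
  → r_1 = 0.3313
beam 2: φ=-45°, α=30°
  cosα=0.8660 sinα=0.5000 | (5,3) | tMaxX 0.3695 tMaxY 1.3400 | tΔX 1.1547 tΔY 2.0000
    t=0.3695 [x] (6,3) — stop
  → r_2 = 0.3695
beam 3: φ=45°, α=120°
  cosα=-0.5000 sinα=0.8660 | (5,3) | tMaxX 1.3600 tMaxY 0.7736 | tΔX 2.0000 tΔY 1.1547
    t=0.7736 [y] (5,4)
    t=1.3600 [x] (4,4) — stop
  → r_3 = 1.3600
beam 4: φ=90°, α=165°
  cosα=-0.9659 sinα=0.2588 | (5,3) | tMaxX 0.7040 tMaxY 2.5887 | tΔX 1.0353 tΔY 3.8637
    t=0.7040 [x] (4,3)
    t=1.7393 [x] (3,3)
    t=2.5887 [y] (3,4) — stop
  → r_4 = 2.5887

ranges = [0.3313, 0.3695, 1.3600, 2.5887]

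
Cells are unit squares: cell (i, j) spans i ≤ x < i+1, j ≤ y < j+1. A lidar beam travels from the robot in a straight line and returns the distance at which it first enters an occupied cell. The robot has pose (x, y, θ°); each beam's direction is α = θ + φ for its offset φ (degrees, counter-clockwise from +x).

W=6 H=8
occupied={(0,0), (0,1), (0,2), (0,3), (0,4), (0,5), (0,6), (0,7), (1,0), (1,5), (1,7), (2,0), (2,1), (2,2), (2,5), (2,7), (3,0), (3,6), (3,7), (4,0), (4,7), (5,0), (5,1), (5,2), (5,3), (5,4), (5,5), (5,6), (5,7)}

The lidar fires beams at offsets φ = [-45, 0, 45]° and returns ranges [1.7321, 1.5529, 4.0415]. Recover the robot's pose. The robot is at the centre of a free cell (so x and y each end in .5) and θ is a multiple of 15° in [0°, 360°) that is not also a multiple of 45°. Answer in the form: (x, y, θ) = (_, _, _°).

(x, y, θ) = (2.5, 4.5, 255°)

The pose lattice has 19·16 = 304 candidates. Test each by forward raycasting.
  (3.5, 2.5, 165°): beam 1 = 2.8868 ≠ 1.7321 ✗
  (2.5, 4.5, 30°): beam 1 = 2.5882 ≠ 1.7321 ✗
  (2.5, 3.5, 15°): beam 1 = 2.8868 ≠ 1.7321 ✗
  (1.5, 6.5, 255°): beam 1 = 0.5774 ≠ 1.7321 ✗
  (2.5, 3.5, 345°): beam 1 = 0.5774 ≠ 1.7321 ✗
  …
  (2.5, 4.5, 255°): r_1=1.7321, r_2=1.5529, r_3=4.0415 — all match ✓
No second candidate reproduces the full scan.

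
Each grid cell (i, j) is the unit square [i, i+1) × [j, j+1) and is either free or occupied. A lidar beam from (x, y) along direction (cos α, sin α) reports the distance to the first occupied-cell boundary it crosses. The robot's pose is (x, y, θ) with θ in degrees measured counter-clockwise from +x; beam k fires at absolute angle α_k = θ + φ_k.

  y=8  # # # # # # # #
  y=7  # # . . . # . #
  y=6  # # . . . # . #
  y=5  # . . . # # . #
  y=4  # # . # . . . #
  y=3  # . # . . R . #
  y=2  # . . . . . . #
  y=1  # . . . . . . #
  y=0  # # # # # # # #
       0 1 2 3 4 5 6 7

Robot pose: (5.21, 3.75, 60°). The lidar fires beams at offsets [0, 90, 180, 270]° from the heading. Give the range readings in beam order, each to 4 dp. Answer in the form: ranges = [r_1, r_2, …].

beam 1: φ=0°, α=60°
  direction (0.5000, 0.8660); cell (5,3); t to first gridline: x 1.5800, y 0.2887 (then +2.0000 / +1.1547)
    (5,4) via y @ 0.2887
    (5,5) via y @ 1.4434  # hit
  → r_1 = 1.4434
beam 2: φ=90°, α=150°
  direction (-0.8660, 0.5000); cell (5,3); t to first gridline: x 0.2425, y 0.5000 (then +1.1547 / +2.0000)
    (4,3) via x @ 0.2425
    (4,4) via y @ 0.5000
    (3,4) via x @ 1.3972  # hit
  → r_2 = 1.3972
beam 3: φ=180°, α=240°
  direction (-0.5000, -0.8660); cell (5,3); t to first gridline: x 0.4200, y 0.8660 (then +2.0000 / +1.1547)
    (4,3) via x @ 0.4200
    (4,2) via y @ 0.8660
    (4,1) via y @ 2.0207
    (3,1) via x @ 2.4200
    (3,0) via y @ 3.1754  # hit
  → r_3 = 3.1754
beam 4: φ=270°, α=330°
  direction (0.8660, -0.5000); cell (5,3); t to first gridline: x 0.9122, y 1.5000 (then +1.1547 / +2.0000)
    (6,3) via x @ 0.9122
    (6,2) via y @ 1.5000
    (7,2) via x @ 2.0669  # hit
  → r_4 = 2.0669

ranges = [1.4434, 1.3972, 3.1754, 2.0669]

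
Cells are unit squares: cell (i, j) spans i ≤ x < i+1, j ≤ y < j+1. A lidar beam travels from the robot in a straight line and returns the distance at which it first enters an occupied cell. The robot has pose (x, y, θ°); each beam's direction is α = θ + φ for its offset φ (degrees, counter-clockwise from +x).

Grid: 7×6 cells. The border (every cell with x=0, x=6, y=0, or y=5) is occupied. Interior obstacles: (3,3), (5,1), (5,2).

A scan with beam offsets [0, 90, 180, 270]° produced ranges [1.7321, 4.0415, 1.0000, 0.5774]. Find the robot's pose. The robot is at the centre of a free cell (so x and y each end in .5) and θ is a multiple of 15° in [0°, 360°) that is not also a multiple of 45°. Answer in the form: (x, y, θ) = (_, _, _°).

(x, y, θ) = (3.5, 1.5, 30°)

The pose lattice has 17·16 = 272 candidates. Test each by forward raycasting.
  (1.5, 1.5, 150°): beam 1 = 0.5774 ≠ 1.7321 ✗
  (4.5, 2.5, 345°): beam 1 = 0.5176 ≠ 1.7321 ✗
  (2.5, 2.5, 75°): beam 1 = 2.5882 ≠ 1.7321 ✗
  (2.5, 1.5, 75°): beam 1 = 1.9319 ≠ 1.7321 ✗
  …
  (3.5, 1.5, 30°): r_1=1.7321, r_2=4.0415, r_3=1.0000, r_4=0.5774 — all match ✓
Only this pose fits every beam.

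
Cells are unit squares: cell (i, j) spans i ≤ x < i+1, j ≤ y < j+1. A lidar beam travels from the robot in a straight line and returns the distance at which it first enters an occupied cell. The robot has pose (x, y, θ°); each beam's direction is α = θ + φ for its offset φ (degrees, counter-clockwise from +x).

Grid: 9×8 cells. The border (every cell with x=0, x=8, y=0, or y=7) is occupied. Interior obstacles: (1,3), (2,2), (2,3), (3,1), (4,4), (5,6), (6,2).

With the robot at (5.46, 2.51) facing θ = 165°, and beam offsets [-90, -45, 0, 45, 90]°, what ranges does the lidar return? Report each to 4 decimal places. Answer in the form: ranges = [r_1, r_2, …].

ranges = [4.6484, 1.7205, 2.5468, 1.6859, 1.5633]

beam 1: φ=-90°, α=75°
  dir = (cos 75°, sin 75°) = (0.2588, 0.9659); from cell (5,2)
  next x-line at t=2.0864, next y-line at t=0.5073; Δt_x=3.8637, Δt_y=1.0353
    y: enter (5,3) at t=0.5073
    y: enter (5,4) at t=1.5426
    x: enter (6,4) at t=2.0864
    y: enter (6,5) at t=2.5778
    y: enter (6,6) at t=3.6131
    y: enter (6,7) at t=4.6484 ← occupied
  → r_1 = 4.6484
beam 2: φ=-45°, α=120°
  dir = (cos 120°, sin 120°) = (-0.5000, 0.8660); from cell (5,2)
  next x-line at t=0.9200, next y-line at t=0.5658; Δt_x=2.0000, Δt_y=1.1547
    y: enter (5,3) at t=0.5658
    x: enter (4,3) at t=0.9200
    y: enter (4,4) at t=1.7205 ← occupied
  → r_2 = 1.7205
beam 3: φ=0°, α=165°
  dir = (cos 165°, sin 165°) = (-0.9659, 0.2588); from cell (5,2)
  next x-line at t=0.4762, next y-line at t=1.8932; Δt_x=1.0353, Δt_y=3.8637
    x: enter (4,2) at t=0.4762
    x: enter (3,2) at t=1.5115
    y: enter (3,3) at t=1.8932
    x: enter (2,3) at t=2.5468 ← occupied
  → r_3 = 2.5468
beam 4: φ=45°, α=210°
  dir = (cos 210°, sin 210°) = (-0.8660, -0.5000); from cell (5,2)
  next x-line at t=0.5312, next y-line at t=1.0200; Δt_x=1.1547, Δt_y=2.0000
    x: enter (4,2) at t=0.5312
    y: enter (4,1) at t=1.0200
    x: enter (3,1) at t=1.6859 ← occupied
  → r_4 = 1.6859
beam 5: φ=90°, α=255°
  dir = (cos 255°, sin 255°) = (-0.2588, -0.9659); from cell (5,2)
  next x-line at t=1.7773, next y-line at t=0.5280; Δt_x=3.8637, Δt_y=1.0353
    y: enter (5,1) at t=0.5280
    y: enter (5,0) at t=1.5633 ← occupied
  → r_5 = 1.5633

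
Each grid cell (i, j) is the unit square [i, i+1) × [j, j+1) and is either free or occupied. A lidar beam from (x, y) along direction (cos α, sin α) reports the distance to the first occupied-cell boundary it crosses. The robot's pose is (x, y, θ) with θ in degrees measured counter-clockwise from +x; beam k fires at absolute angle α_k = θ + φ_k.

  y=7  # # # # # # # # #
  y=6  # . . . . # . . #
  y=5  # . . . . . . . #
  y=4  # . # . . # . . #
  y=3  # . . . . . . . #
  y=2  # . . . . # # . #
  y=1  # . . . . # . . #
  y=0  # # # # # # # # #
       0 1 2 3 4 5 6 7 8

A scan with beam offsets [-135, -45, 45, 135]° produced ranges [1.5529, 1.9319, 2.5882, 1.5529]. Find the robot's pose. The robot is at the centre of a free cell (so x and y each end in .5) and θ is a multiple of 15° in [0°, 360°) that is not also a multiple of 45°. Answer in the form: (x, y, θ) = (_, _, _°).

(x, y, θ) = (3.5, 2.5, 150°)

Candidates: 36 free-cell centres × 16 headings = 576 poses. Raycast each; keep the one whose scan matches to 4 dp.
  (4.5, 1.5, 60°): beam 1 = 0.5176 ≠ 1.5529 ✗
  (3.5, 5.5, 255°): beam 1 = 1.7321 ≠ 1.5529 ✗
  (4.5, 3.5, 30°): beam 1 = 2.5882 ≠ 1.5529 ✗
  (5.5, 3.5, 75°): beam 1 = 0.5774 ≠ 1.5529 ✗
  …
  (3.5, 2.5, 150°): r_1=1.5529, r_2=1.9319, r_3=2.5882, r_4=1.5529 — all match ✓
No second candidate reproduces the full scan.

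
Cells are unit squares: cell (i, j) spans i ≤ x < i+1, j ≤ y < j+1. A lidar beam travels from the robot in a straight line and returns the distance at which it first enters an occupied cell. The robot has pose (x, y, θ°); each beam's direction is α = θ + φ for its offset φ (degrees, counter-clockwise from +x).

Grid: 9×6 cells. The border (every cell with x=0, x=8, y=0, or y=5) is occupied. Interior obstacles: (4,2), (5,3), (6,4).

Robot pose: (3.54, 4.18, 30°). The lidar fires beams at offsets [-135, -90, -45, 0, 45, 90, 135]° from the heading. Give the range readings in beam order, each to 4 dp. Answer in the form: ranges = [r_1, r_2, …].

ranges = [3.2922, 1.3625, 1.5115, 1.6400, 0.8489, 0.9469, 2.6296]

beam 1: φ=-135°, α=255°
  direction (-0.2588, -0.9659); cell (3,4); t to first gridline: x 2.0864, y 0.1863 (then +3.8637 / +1.0353)
    (3,3) via y @ 0.1863
    (3,2) via y @ 1.2216
    (2,2) via x @ 2.0864
    (2,1) via y @ 2.2569
    (2,0) via y @ 3.2922  # hit
  → r_1 = 3.2922
beam 2: φ=-90°, α=300°
  direction (0.5000, -0.8660); cell (3,4); t to first gridline: x 0.9200, y 0.2078 (then +2.0000 / +1.1547)
    (3,3) via y @ 0.2078
    (4,3) via x @ 0.9200
    (4,2) via y @ 1.3625  # hit
  → r_2 = 1.3625
beam 3: φ=-45°, α=345°
  direction (0.9659, -0.2588); cell (3,4); t to first gridline: x 0.4762, y 0.6955 (then +1.0353 / +3.8637)
    (4,4) via x @ 0.4762
    (4,3) via y @ 0.6955
    (5,3) via x @ 1.5115  # hit
  → r_3 = 1.5115
beam 4: φ=0°, α=30°
  direction (0.8660, 0.5000); cell (3,4); t to first gridline: x 0.5312, y 1.6400 (then +1.1547 / +2.0000)
    (4,4) via x @ 0.5312
    (4,5) via y @ 1.6400  # hit
  → r_4 = 1.6400
beam 5: φ=45°, α=75°
  direction (0.2588, 0.9659); cell (3,4); t to first gridline: x 1.7773, y 0.8489 (then +3.8637 / +1.0353)
    (3,5) via y @ 0.8489  # hit
  → r_5 = 0.8489
beam 6: φ=90°, α=120°
  direction (-0.5000, 0.8660); cell (3,4); t to first gridline: x 1.0800, y 0.9469 (then +2.0000 / +1.1547)
    (3,5) via y @ 0.9469  # hit
  → r_6 = 0.9469
beam 7: φ=135°, α=165°
  direction (-0.9659, 0.2588); cell (3,4); t to first gridline: x 0.5590, y 3.1682 (then +1.0353 / +3.8637)
    (2,4) via x @ 0.5590
    (1,4) via x @ 1.5943
    (0,4) via x @ 2.6296  # hit
  → r_7 = 2.6296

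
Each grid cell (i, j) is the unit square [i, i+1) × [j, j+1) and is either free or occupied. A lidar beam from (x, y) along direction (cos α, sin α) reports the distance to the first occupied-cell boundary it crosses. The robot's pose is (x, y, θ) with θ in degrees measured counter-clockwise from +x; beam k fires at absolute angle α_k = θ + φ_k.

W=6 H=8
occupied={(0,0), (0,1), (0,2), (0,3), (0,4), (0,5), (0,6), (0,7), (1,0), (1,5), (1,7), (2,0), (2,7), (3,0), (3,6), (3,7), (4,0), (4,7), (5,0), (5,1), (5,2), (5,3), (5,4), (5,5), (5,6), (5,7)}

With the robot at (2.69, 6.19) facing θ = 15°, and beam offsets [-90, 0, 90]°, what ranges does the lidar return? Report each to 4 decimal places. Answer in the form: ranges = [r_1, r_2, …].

ranges = [5.3731, 0.3209, 0.8386]

beam 1: φ=-90°, α=285°
  dir = (cos 285°, sin 285°) = (0.2588, -0.9659); from cell (2,6)
  next x-line at t=1.1977, next y-line at t=0.1967; Δt_x=3.8637, Δt_y=1.0353
    y: enter (2,5) at t=0.1967
    x: enter (3,5) at t=1.1977
    y: enter (3,4) at t=1.2320
    y: enter (3,3) at t=2.2673
    y: enter (3,2) at t=3.3025
    y: enter (3,1) at t=4.3378
    x: enter (4,1) at t=5.0615
    y: enter (4,0) at t=5.3731 ← occupied
  → r_1 = 5.3731
beam 2: φ=0°, α=15°
  dir = (cos 15°, sin 15°) = (0.9659, 0.2588); from cell (2,6)
  next x-line at t=0.3209, next y-line at t=3.1296; Δt_x=1.0353, Δt_y=3.8637
    x: enter (3,6) at t=0.3209 ← occupied
  → r_2 = 0.3209
beam 3: φ=90°, α=105°
  dir = (cos 105°, sin 105°) = (-0.2588, 0.9659); from cell (2,6)
  next x-line at t=2.6660, next y-line at t=0.8386; Δt_x=3.8637, Δt_y=1.0353
    y: enter (2,7) at t=0.8386 ← occupied
  → r_3 = 0.8386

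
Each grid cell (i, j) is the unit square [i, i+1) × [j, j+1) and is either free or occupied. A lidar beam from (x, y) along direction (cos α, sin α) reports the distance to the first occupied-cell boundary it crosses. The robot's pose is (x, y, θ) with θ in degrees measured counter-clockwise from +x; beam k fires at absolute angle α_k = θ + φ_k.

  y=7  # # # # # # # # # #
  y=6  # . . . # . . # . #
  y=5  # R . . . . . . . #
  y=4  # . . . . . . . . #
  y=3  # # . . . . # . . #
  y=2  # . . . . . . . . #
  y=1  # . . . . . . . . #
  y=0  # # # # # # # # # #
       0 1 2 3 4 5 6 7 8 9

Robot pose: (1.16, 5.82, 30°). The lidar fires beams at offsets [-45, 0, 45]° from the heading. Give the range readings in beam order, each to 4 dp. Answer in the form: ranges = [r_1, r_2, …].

ranges = [8.1166, 2.3600, 1.2216]

beam 1: φ=-45°, α=345°
  dir = (cos 345°, sin 345°) = (0.9659, -0.2588); from cell (1,5)
  next x-line at t=0.8696, next y-line at t=3.1682; Δt_x=1.0353, Δt_y=3.8637
    x: enter (2,5) at t=0.8696
    x: enter (3,5) at t=1.9049
    x: enter (4,5) at t=2.9402
    y: enter (4,4) at t=3.1682
    x: enter (5,4) at t=3.9755
    x: enter (6,4) at t=5.0107
    x: enter (7,4) at t=6.0460
    y: enter (7,3) at t=7.0319
    x: enter (8,3) at t=7.0813
    x: enter (9,3) at t=8.1166 ← occupied
  → r_1 = 8.1166
beam 2: φ=0°, α=30°
  dir = (cos 30°, sin 30°) = (0.8660, 0.5000); from cell (1,5)
  next x-line at t=0.9699, next y-line at t=0.3600; Δt_x=1.1547, Δt_y=2.0000
    y: enter (1,6) at t=0.3600
    x: enter (2,6) at t=0.9699
    x: enter (3,6) at t=2.1246
    y: enter (3,7) at t=2.3600 ← occupied
  → r_2 = 2.3600
beam 3: φ=45°, α=75°
  dir = (cos 75°, sin 75°) = (0.2588, 0.9659); from cell (1,5)
  next x-line at t=3.2455, next y-line at t=0.1863; Δt_x=3.8637, Δt_y=1.0353
    y: enter (1,6) at t=0.1863
    y: enter (1,7) at t=1.2216 ← occupied
  → r_3 = 1.2216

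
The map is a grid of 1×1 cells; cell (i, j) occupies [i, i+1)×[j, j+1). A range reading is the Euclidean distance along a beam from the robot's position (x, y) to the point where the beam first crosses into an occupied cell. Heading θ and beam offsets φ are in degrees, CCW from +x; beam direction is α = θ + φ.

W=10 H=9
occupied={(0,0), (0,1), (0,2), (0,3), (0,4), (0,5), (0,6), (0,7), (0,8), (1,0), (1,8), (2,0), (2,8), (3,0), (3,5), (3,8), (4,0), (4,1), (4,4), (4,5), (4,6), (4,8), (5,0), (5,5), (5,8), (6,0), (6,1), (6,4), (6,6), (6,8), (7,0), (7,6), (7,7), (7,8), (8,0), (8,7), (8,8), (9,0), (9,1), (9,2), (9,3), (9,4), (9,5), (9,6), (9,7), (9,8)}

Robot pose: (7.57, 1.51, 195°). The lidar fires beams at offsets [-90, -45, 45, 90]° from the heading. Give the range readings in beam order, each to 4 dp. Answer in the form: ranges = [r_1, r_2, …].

ranges = [2.5778, 0.6582, 0.5889, 0.5280]

beam 1: φ=-90°, α=105°
  cosα=-0.2588 sinα=0.9659 | (7,1) | tMaxX 2.2023 tMaxY 0.5073 | tΔX 3.8637 tΔY 1.0353
    t=0.5073 [y] (7,2)
    t=1.5426 [y] (7,3)
    t=2.2023 [x] (6,3)
    t=2.5778 [y] (6,4) — stop
  → r_1 = 2.5778
beam 2: φ=-45°, α=150°
  cosα=-0.8660 sinα=0.5000 | (7,1) | tMaxX 0.6582 tMaxY 0.9800 | tΔX 1.1547 tΔY 2.0000
    t=0.6582 [x] (6,1) — stop
  → r_2 = 0.6582
beam 3: φ=45°, α=240°
  cosα=-0.5000 sinα=-0.8660 | (7,1) | tMaxX 1.1400 tMaxY 0.5889 | tΔX 2.0000 tΔY 1.1547
    t=0.5889 [y] (7,0) — stop
  → r_3 = 0.5889
beam 4: φ=90°, α=285°
  cosα=0.2588 sinα=-0.9659 | (7,1) | tMaxX 1.6614 tMaxY 0.5280 | tΔX 3.8637 tΔY 1.0353
    t=0.5280 [y] (7,0) — stop
  → r_4 = 0.5280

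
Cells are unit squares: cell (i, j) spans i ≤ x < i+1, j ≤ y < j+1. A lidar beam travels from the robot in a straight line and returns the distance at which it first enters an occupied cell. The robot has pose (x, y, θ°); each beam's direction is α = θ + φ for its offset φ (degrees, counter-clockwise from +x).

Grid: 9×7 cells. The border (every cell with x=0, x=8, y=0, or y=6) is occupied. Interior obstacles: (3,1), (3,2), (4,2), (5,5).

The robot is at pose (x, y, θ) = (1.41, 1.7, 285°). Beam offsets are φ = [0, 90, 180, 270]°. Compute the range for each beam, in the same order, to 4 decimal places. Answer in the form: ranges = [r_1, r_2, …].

ranges = [0.7247, 1.6461, 1.5841, 0.4245]

beam 1: φ=0°, α=285°
  direction (0.2588, -0.9659); cell (1,1); t to first gridline: x 2.2796, y 0.7247 (then +3.8637 / +1.0353)
    (1,0) via y @ 0.7247  # hit
  → r_1 = 0.7247
beam 2: φ=90°, α=15°
  direction (0.9659, 0.2588); cell (1,1); t to first gridline: x 0.6108, y 1.1591 (then +1.0353 / +3.8637)
    (2,1) via x @ 0.6108
    (2,2) via y @ 1.1591
    (3,2) via x @ 1.6461  # hit
  → r_2 = 1.6461
beam 3: φ=180°, α=105°
  direction (-0.2588, 0.9659); cell (1,1); t to first gridline: x 1.5841, y 0.3106 (then +3.8637 / +1.0353)
    (1,2) via y @ 0.3106
    (1,3) via y @ 1.3459
    (0,3) via x @ 1.5841  # hit
  → r_3 = 1.5841
beam 4: φ=270°, α=195°
  direction (-0.9659, -0.2588); cell (1,1); t to first gridline: x 0.4245, y 2.7046 (then +1.0353 / +3.8637)
    (0,1) via x @ 0.4245  # hit
  → r_4 = 0.4245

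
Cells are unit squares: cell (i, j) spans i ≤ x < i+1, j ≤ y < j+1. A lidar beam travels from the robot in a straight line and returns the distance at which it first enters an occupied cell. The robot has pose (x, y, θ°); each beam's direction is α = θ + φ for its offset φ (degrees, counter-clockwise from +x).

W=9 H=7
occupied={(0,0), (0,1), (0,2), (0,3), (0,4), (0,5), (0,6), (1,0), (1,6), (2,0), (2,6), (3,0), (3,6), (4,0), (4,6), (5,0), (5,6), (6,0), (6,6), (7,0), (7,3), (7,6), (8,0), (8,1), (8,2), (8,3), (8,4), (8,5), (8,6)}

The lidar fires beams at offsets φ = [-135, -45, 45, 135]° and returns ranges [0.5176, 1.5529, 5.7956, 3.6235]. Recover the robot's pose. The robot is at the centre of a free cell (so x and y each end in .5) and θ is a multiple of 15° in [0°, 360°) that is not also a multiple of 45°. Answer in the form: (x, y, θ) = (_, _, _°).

The pose lattice has 34·16 = 544 candidates. Test each by forward raycasting.
  (5.5, 4.5, 285°): beam 1 = 3.0000 ≠ 0.5176 ✗
  (6.5, 3.5, 165°): beam 1 = 0.5774 ≠ 0.5176 ✗
  (7.5, 1.5, 330°): beam 1 = 1.9319 ≠ 0.5176 ✗
  (4.5, 2.5, 345°): beam 1 = 3.0000 ≠ 0.5176 ✗
  …
  (1.5, 2.5, 300°): r_1=0.5176, r_2=1.5529, r_3=5.7956, r_4=3.6235 — all match ✓
No second candidate reproduces the full scan.

(x, y, θ) = (1.5, 2.5, 300°)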